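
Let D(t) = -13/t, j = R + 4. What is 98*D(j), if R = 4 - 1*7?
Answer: -1274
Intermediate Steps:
R = -3 (R = 4 - 7 = -3)
j = 1 (j = -3 + 4 = 1)
98*D(j) = 98*(-13/1) = 98*(-13*1) = 98*(-13) = -1274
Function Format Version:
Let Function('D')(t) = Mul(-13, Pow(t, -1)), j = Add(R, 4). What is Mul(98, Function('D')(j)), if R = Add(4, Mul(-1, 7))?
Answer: -1274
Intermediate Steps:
R = -3 (R = Add(4, -7) = -3)
j = 1 (j = Add(-3, 4) = 1)
Mul(98, Function('D')(j)) = Mul(98, Mul(-13, Pow(1, -1))) = Mul(98, Mul(-13, 1)) = Mul(98, -13) = -1274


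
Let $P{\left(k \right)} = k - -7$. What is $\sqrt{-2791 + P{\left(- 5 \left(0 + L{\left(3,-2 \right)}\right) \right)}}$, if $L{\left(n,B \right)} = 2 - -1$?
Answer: $3 i \sqrt{311} \approx 52.906 i$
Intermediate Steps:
$L{\left(n,B \right)} = 3$ ($L{\left(n,B \right)} = 2 + 1 = 3$)
$P{\left(k \right)} = 7 + k$ ($P{\left(k \right)} = k + 7 = 7 + k$)
$\sqrt{-2791 + P{\left(- 5 \left(0 + L{\left(3,-2 \right)}\right) \right)}} = \sqrt{-2791 + \left(7 - 5 \left(0 + 3\right)\right)} = \sqrt{-2791 + \left(7 - 15\right)} = \sqrt{-2791 - 8} = \sqrt{-2799} = 3 i \sqrt{311}$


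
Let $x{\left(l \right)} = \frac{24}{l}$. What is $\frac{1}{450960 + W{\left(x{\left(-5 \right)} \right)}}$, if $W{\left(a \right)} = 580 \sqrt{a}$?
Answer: $\frac{1879}{847360568} - \frac{29 i \sqrt{30}}{25420817040} \approx 2.2175 \cdot 10^{-6} - 6.2484 \cdot 10^{-9} i$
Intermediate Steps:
$\frac{1}{450960 + W{\left(x{\left(-5 \right)} \right)}} = \frac{1}{450960 + 580 \sqrt{\frac{24}{-5}}} = \frac{1}{450960 + 580 \sqrt{24 \left(- \frac{1}{5}\right)}} = \frac{1}{450960 + 580 \sqrt{- \frac{24}{5}}} = \frac{1}{450960 + 580 \frac{2 i \sqrt{30}}{5}} = \frac{1}{450960 + 232 i \sqrt{30}}$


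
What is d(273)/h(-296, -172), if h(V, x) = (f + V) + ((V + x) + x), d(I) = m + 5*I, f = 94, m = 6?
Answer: -1371/842 ≈ -1.6283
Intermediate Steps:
d(I) = 6 + 5*I
h(V, x) = 94 + 2*V + 2*x (h(V, x) = (94 + V) + ((V + x) + x) = (94 + V) + (V + 2*x) = 94 + 2*V + 2*x)
d(273)/h(-296, -172) = (6 + 5*273)/(94 + 2*(-296) + 2*(-172)) = (6 + 1365)/(94 - 592 - 344) = 1371/(-842) = 1371*(-1/842) = -1371/842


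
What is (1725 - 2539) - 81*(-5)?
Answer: -409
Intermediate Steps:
(1725 - 2539) - 81*(-5) = -814 + 405 = -409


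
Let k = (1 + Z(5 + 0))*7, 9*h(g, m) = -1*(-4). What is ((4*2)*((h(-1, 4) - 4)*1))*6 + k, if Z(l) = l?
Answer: -386/3 ≈ -128.67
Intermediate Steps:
h(g, m) = 4/9 (h(g, m) = (-1*(-4))/9 = (⅑)*4 = 4/9)
k = 42 (k = (1 + (5 + 0))*7 = (1 + 5)*7 = 6*7 = 42)
((4*2)*((h(-1, 4) - 4)*1))*6 + k = ((4*2)*((4/9 - 4)*1))*6 + 42 = (8*(-32/9*1))*6 + 42 = (8*(-32/9))*6 + 42 = -256/9*6 + 42 = -512/3 + 42 = -386/3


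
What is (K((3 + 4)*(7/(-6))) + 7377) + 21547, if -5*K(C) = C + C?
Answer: 433909/15 ≈ 28927.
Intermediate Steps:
K(C) = -2*C/5 (K(C) = -(C + C)/5 = -2*C/5)
(K((3 + 4)*(7/(-6))) + 7377) + 21547 = (-2*(3 + 4)*7/(-6)/5 + 7377) + 21547 = (-14*7*(-⅙)/5 + 7377) + 21547 = (-14*(-7)/(5*6) + 7377) + 21547 = (-⅖*(-49/6) + 7377) + 21547 = (49/15 + 7377) + 21547 = 110704/15 + 21547 = 433909/15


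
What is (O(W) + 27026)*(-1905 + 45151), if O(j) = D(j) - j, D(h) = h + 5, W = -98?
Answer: 1168982626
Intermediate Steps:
D(h) = 5 + h
O(j) = 5 (O(j) = (5 + j) - j = 5)
(O(W) + 27026)*(-1905 + 45151) = (5 + 27026)*(-1905 + 45151) = 27031*43246 = 1168982626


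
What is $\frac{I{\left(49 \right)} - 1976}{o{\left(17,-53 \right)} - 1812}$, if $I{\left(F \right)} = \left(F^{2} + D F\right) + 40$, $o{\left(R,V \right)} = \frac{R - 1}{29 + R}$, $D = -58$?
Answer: $\frac{54671}{41668} \approx 1.3121$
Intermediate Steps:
$o{\left(R,V \right)} = \frac{-1 + R}{29 + R}$
$I{\left(F \right)} = 40 + F^{2} - 58 F$ ($I{\left(F \right)} = \left(F^{2} - 58 F\right) + 40 = 40 + F^{2} - 58 F$)
$\frac{I{\left(49 \right)} - 1976}{o{\left(17,-53 \right)} - 1812} = \frac{\left(40 + 49^{2} - 2842\right) - 1976}{\frac{-1 + 17}{29 + 17} - 1812} = \frac{\left(40 + 2401 - 2842\right) - 1976}{\frac{1}{46} \cdot 16 - 1812} = \frac{-401 - 1976}{\frac{1}{46} \cdot 16 - 1812} = - \frac{2377}{\frac{8}{23} - 1812} = - \frac{2377}{- \frac{41668}{23}} = \left(-2377\right) \left(- \frac{23}{41668}\right) = \frac{54671}{41668}$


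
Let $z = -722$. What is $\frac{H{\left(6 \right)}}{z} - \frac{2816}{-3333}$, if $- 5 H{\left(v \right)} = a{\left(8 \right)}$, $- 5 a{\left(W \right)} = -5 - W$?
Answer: $\frac{4624739}{5469150} \approx 0.8456$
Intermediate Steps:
$a{\left(W \right)} = 1 + \frac{W}{5}$ ($a{\left(W \right)} = - \frac{-5 - W}{5} = 1 + \frac{W}{5}$)
$H{\left(v \right)} = - \frac{13}{25}$ ($H{\left(v \right)} = - \frac{1 + \frac{1}{5} \cdot 8}{5} = - \frac{1 + \frac{8}{5}}{5} = \left(- \frac{1}{5}\right) \frac{13}{5} = - \frac{13}{25}$)
$\frac{H{\left(6 \right)}}{z} - \frac{2816}{-3333} = - \frac{13}{25 \left(-722\right)} - \frac{2816}{-3333} = \left(- \frac{13}{25}\right) \left(- \frac{1}{722}\right) - - \frac{256}{303} = \frac{13}{18050} + \frac{256}{303} = \frac{4624739}{5469150}$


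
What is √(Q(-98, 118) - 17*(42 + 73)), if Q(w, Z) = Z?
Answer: I*√1837 ≈ 42.86*I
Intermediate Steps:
√(Q(-98, 118) - 17*(42 + 73)) = √(118 - 17*(42 + 73)) = √(118 - 17*115) = √(118 - 1955) = √(-1837) = I*√1837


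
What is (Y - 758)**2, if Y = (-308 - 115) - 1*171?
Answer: 1827904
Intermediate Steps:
Y = -594 (Y = -423 - 171 = -594)
(Y - 758)**2 = (-594 - 758)**2 = (-1352)**2 = 1827904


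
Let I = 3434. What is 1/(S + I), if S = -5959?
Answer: -1/2525 ≈ -0.00039604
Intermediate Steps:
1/(S + I) = 1/(-5959 + 3434) = 1/(-2525) = -1/2525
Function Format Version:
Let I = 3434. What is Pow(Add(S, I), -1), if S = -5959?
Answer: Rational(-1, 2525) ≈ -0.00039604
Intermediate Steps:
Pow(Add(S, I), -1) = Pow(Add(-5959, 3434), -1) = Pow(-2525, -1) = Rational(-1, 2525)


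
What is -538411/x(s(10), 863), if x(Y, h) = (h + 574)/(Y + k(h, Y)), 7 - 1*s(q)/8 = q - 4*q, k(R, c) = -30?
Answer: -143217326/1437 ≈ -99664.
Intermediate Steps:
s(q) = 56 + 24*q (s(q) = 56 - 8*(q - 4*q) = 56 - (-24)*q = 56 + 24*q)
x(Y, h) = (574 + h)/(-30 + Y) (x(Y, h) = (h + 574)/(Y - 30) = (574 + h)/(-30 + Y))
-538411/x(s(10), 863) = -538411*(-30 + (56 + 24*10))/(574 + 863) = -538411/(1437/(-30 + (56 + 240))) = -538411/(1437/(-30 + 296)) = -538411/(1437/266) = -538411/((1/266)*1437) = -538411/1437/266 = -538411*266/1437 = -143217326/1437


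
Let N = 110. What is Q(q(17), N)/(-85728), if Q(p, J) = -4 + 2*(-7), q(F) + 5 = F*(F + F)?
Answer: 3/14288 ≈ 0.00020997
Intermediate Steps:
q(F) = -5 + 2*F² (q(F) = -5 + F*(F + F) = -5 + F*(2*F) = -5 + 2*F²)
Q(p, J) = -18 (Q(p, J) = -4 - 14 = -18)
Q(q(17), N)/(-85728) = -18/(-85728) = -18*(-1/85728) = 3/14288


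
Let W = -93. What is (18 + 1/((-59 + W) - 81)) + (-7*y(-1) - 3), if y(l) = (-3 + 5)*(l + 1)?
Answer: 3494/233 ≈ 14.996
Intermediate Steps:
y(l) = 2 + 2*l (y(l) = 2*(1 + l) = 2 + 2*l)
(18 + 1/((-59 + W) - 81)) + (-7*y(-1) - 3) = (18 + 1/((-59 - 93) - 81)) + (-7*(2 + 2*(-1)) - 3) = (18 + 1/(-152 - 81)) + (-7*(2 - 2) - 3) = (18 + 1/(-233)) + (-7*0 - 3) = (18 - 1/233) + (0 - 3) = 4193/233 - 3 = 3494/233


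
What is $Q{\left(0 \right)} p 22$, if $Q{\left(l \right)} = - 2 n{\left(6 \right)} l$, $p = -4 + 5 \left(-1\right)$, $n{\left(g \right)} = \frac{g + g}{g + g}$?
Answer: $0$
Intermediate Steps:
$n{\left(g \right)} = 1$ ($n{\left(g \right)} = \frac{2 g}{2 g} = 2 g \frac{1}{2 g} = 1$)
$p = -9$ ($p = -4 - 5 = -9$)
$Q{\left(l \right)} = - 2 l$ ($Q{\left(l \right)} = \left(-2\right) 1 l = - 2 l$)
$Q{\left(0 \right)} p 22 = \left(-2\right) 0 \left(-9\right) 22 = 0 \left(-9\right) 22 = 0 \cdot 22 = 0$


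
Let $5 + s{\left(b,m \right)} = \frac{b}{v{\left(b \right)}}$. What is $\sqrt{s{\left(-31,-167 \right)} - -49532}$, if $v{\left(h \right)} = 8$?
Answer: $\frac{\sqrt{792370}}{4} \approx 222.54$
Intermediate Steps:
$s{\left(b,m \right)} = -5 + \frac{b}{8}$
$\sqrt{s{\left(-31,-167 \right)} - -49532} = \sqrt{\left(-5 + \frac{1}{8} \left(-31\right)\right) - -49532} = \sqrt{\left(-5 - \frac{31}{8}\right) + 49532} = \sqrt{- \frac{71}{8} + 49532} = \sqrt{\frac{396185}{8}} = \frac{\sqrt{792370}}{4}$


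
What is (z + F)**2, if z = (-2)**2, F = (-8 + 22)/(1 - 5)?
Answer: 1/4 ≈ 0.25000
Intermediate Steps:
F = -7/2 (F = 14/(-4) = 14*(-1/4) = -7/2 ≈ -3.5000)
z = 4
(z + F)**2 = (4 - 7/2)**2 = (1/2)**2 = 1/4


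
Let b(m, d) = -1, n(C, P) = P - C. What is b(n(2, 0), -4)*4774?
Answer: -4774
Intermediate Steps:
b(n(2, 0), -4)*4774 = -1*4774 = -4774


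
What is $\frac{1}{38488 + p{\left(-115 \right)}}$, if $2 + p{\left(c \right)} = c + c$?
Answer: $\frac{1}{38256} \approx 2.614 \cdot 10^{-5}$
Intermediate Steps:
$p{\left(c \right)} = -2 + 2 c$ ($p{\left(c \right)} = -2 + \left(c + c\right) = -2 + 2 c$)
$\frac{1}{38488 + p{\left(-115 \right)}} = \frac{1}{38488 + \left(-2 + 2 \left(-115\right)\right)} = \frac{1}{38488 - 232} = \frac{1}{38256}$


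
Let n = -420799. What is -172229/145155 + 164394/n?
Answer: -96336402041/61081078845 ≈ -1.5772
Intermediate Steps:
-172229/145155 + 164394/n = -172229/145155 + 164394/(-420799) = -172229*1/145155 + 164394*(-1/420799) = -172229/145155 - 164394/420799 = -96336402041/61081078845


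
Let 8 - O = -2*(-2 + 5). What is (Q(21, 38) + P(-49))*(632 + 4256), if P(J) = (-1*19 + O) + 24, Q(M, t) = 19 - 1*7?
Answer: 151528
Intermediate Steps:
O = 14 (O = 8 - (-2)*(-2 + 5) = 8 - (-2)*3 = 8 - 1*(-6) = 8 + 6 = 14)
Q(M, t) = 12 (Q(M, t) = 19 - 7 = 12)
P(J) = 19 (P(J) = (-1*19 + 14) + 24 = (-19 + 14) + 24 = -5 + 24 = 19)
(Q(21, 38) + P(-49))*(632 + 4256) = (12 + 19)*(632 + 4256) = 31*4888 = 151528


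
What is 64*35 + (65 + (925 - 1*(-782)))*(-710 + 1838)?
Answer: 2001056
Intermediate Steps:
64*35 + (65 + (925 - 1*(-782)))*(-710 + 1838) = 2240 + (65 + (925 + 782))*1128 = 2240 + (65 + 1707)*1128 = 2240 + 1772*1128 = 2240 + 1998816 = 2001056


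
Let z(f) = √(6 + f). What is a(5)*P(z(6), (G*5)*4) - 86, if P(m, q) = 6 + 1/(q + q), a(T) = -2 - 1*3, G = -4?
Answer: -3711/32 ≈ -115.97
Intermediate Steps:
a(T) = -5 (a(T) = -2 - 3 = -5)
P(m, q) = 6 + 1/(2*q)
a(5)*P(z(6), (G*5)*4) - 86 = -5*(6 + 1/(2*((-4*5*4)))) - 86 = -5*(6 + 1/(2*((-20*4)))) - 86 = -5*(6 + (½)/(-80)) - 86 = -5*(6 + (½)*(-1/80)) - 86 = -5*(6 - 1/160) - 86 = -5*959/160 - 86 = -959/32 - 86 = -3711/32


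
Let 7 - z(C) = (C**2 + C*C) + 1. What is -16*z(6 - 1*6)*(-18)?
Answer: 1728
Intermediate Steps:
z(C) = 6 - 2*C**2 (z(C) = 7 - ((C**2 + C*C) + 1) = 7 - ((C**2 + C**2) + 1) = 7 - (2*C**2 + 1) = 7 - (1 + 2*C**2) = 7 + (-1 - 2*C**2) = 6 - 2*C**2)
-16*z(6 - 1*6)*(-18) = -16*(6 - 2*(6 - 1*6)**2)*(-18) = -16*(6 - 2*(6 - 6)**2)*(-18) = -16*(6 - 2*0**2)*(-18) = -16*(6 - 2*0)*(-18) = -16*(6 + 0)*(-18) = -16*6*(-18) = -96*(-18) = 1728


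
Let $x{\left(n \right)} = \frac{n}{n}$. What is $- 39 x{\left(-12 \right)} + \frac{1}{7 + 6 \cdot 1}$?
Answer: $- \frac{506}{13} \approx -38.923$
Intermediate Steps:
$x{\left(n \right)} = 1$
$- 39 x{\left(-12 \right)} + \frac{1}{7 + 6 \cdot 1} = \left(-39\right) 1 + \frac{1}{7 + 6 \cdot 1} = -39 + \frac{1}{7 + 6} = -39 + \frac{1}{13} = - \frac{506}{13}$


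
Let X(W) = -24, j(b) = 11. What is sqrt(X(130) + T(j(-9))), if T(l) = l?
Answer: I*sqrt(13) ≈ 3.6056*I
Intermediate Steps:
sqrt(X(130) + T(j(-9))) = sqrt(-24 + 11) = sqrt(-13) = I*sqrt(13)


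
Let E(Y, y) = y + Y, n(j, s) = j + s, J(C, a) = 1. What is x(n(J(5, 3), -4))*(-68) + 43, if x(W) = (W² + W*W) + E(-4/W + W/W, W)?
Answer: -3407/3 ≈ -1135.7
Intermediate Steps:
E(Y, y) = Y + y
x(W) = 1 + W - 4/W + 2*W² (x(W) = (W² + W*W) + ((-4/W + W/W) + W) = (W² + W²) + ((-4/W + 1) + W) = 2*W² + ((1 - 4/W) + W) = 2*W² + (1 + W - 4/W) = 1 + W - 4/W + 2*W²)
x(n(J(5, 3), -4))*(-68) + 43 = (1 + (1 - 4) - 4/(1 - 4) + 2*(1 - 4)²)*(-68) + 43 = (1 - 3 - 4/(-3) + 2*(-3)²)*(-68) + 43 = (1 - 3 - 4*(-⅓) + 2*9)*(-68) + 43 = (1 - 3 + 4/3 + 18)*(-68) + 43 = (52/3)*(-68) + 43 = -3536/3 + 43 = -3407/3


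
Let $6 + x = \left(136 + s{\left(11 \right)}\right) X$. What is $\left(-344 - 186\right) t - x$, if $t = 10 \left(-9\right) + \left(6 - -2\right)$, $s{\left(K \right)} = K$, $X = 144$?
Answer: $22298$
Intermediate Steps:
$t = -82$ ($t = -90 + \left(6 + 2\right) = -90 + 8 = -82$)
$x = 21162$ ($x = -6 + \left(136 + 11\right) 144 = -6 + 147 \cdot 144 = -6 + 21168 = 21162$)
$\left(-344 - 186\right) t - x = \left(-344 - 186\right) \left(-82\right) - 21162 = \left(-530\right) \left(-82\right) - 21162 = 43460 - 21162 = 22298$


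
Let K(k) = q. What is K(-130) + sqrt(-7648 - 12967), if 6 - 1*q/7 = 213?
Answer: -1449 + I*sqrt(20615) ≈ -1449.0 + 143.58*I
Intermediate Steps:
q = -1449 (q = 42 - 7*213 = 42 - 1491 = -1449)
K(k) = -1449
K(-130) + sqrt(-7648 - 12967) = -1449 + sqrt(-7648 - 12967) = -1449 + sqrt(-20615) = -1449 + I*sqrt(20615)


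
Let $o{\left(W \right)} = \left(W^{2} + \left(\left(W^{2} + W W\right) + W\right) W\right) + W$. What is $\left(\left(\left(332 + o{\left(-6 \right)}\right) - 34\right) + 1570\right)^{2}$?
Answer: $2256004$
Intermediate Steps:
$o{\left(W \right)} = W + W^{2} + W \left(W + 2 W^{2}\right)$ ($o{\left(W \right)} = \left(W^{2} + \left(\left(W^{2} + W^{2}\right) + W\right) W\right) + W = \left(W^{2} + \left(2 W^{2} + W\right) W\right) + W = \left(W^{2} + \left(W + 2 W^{2}\right) W\right) + W = \left(W^{2} + W \left(W + 2 W^{2}\right)\right) + W = W + W^{2} + W \left(W + 2 W^{2}\right)$)
$\left(\left(\left(332 + o{\left(-6 \right)}\right) - 34\right) + 1570\right)^{2} = \left(\left(\left(332 - 6 \left(1 + 2 \left(-6\right) + 2 \left(-6\right)^{2}\right)\right) - 34\right) + 1570\right)^{2} = \left(\left(\left(332 - 6 \left(1 - 12 + 2 \cdot 36\right)\right) - 34\right) + 1570\right)^{2} = \left(\left(\left(332 - 6 \left(1 - 12 + 72\right)\right) - 34\right) + 1570\right)^{2} = \left(\left(\left(332 - 366\right) - 34\right) + 1570\right)^{2} = \left(\left(-34 - 34\right) + 1570\right)^{2} = \left(-68 + 1570\right)^{2} = 1502^{2} = 2256004$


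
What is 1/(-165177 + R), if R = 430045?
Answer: 1/264868 ≈ 3.7755e-6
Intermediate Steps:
1/(-165177 + R) = 1/(-165177 + 430045) = 1/264868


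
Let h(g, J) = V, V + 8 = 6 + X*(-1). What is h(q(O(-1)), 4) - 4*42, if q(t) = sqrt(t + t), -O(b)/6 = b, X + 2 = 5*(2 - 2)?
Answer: -168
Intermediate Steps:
X = -2 (X = -2 + 5*(2 - 2) = -2 + 5*0 = -2 + 0 = -2)
O(b) = -6*b
q(t) = sqrt(2)*sqrt(t) (q(t) = sqrt(2*t) = sqrt(2)*sqrt(t))
V = 0 (V = -8 + (6 - 2*(-1)) = -8 + (6 + 2) = -8 + 8 = 0)
h(g, J) = 0
h(q(O(-1)), 4) - 4*42 = 0 - 4*42 = 0 - 168 = -168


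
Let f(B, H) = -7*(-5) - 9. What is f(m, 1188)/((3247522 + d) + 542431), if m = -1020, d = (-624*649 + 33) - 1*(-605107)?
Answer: 26/3990117 ≈ 6.5161e-6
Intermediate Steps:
d = 200164 (d = (-404976 + 33) + 605107 = -404943 + 605107 = 200164)
f(B, H) = 26 (f(B, H) = 35 - 9 = 26)
f(m, 1188)/((3247522 + d) + 542431) = 26/((3247522 + 200164) + 542431) = 26/(3447686 + 542431) = 26/3990117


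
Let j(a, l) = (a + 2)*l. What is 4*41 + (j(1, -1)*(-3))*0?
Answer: 164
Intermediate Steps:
j(a, l) = l*(2 + a) (j(a, l) = (2 + a)*l = l*(2 + a))
4*41 + (j(1, -1)*(-3))*0 = 4*41 + (-(2 + 1)*(-3))*0 = 164 + (-1*3*(-3))*0 = 164 - 3*(-3)*0 = 164 + 9*0 = 164 + 0 = 164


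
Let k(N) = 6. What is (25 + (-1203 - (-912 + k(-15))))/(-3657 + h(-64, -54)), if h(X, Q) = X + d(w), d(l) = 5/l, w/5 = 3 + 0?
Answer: 408/5581 ≈ 0.073105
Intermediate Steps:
w = 15 (w = 5*(3 + 0) = 5*3 = 15)
h(X, Q) = ⅓ + X (h(X, Q) = X + 5/15 = X + 5*(1/15) = X + ⅓ = ⅓ + X)
(25 + (-1203 - (-912 + k(-15))))/(-3657 + h(-64, -54)) = (25 + (-1203 - (-912 + 6)))/(-3657 + (⅓ - 64)) = (25 + (-1203 - 1*(-906)))/(-3657 - 191/3) = (25 + (-1203 + 906))/(-11162/3) = (25 - 297)*(-3/11162) = -272*(-3/11162) = 408/5581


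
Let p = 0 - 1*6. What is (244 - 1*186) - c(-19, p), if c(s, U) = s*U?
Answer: -56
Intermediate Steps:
p = -6 (p = 0 - 6 = -6)
c(s, U) = U*s
(244 - 1*186) - c(-19, p) = (244 - 1*186) - (-6)*(-19) = (244 - 186) - 1*114 = 58 - 114 = -56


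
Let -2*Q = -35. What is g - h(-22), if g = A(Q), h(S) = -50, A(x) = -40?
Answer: 10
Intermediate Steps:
Q = 35/2 (Q = -½*(-35) = 35/2 ≈ 17.500)
g = -40
g - h(-22) = -40 - 1*(-50) = -40 + 50 = 10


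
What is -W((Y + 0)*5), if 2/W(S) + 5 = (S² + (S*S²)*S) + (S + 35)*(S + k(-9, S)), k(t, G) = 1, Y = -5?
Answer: -2/391005 ≈ -5.1150e-6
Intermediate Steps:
W(S) = 2/(-5 + S² + S⁴ + (1 + S)*(35 + S)) (W(S) = 2/(-5 + ((S² + (S*S²)*S) + (S + 35)*(S + 1))) = 2/(-5 + ((S² + S³*S) + (35 + S)*(1 + S))) = 2/(-5 + ((S² + S⁴) + (1 + S)*(35 + S))) = 2/(-5 + (S² + S⁴ + (1 + S)*(35 + S))) = 2/(-5 + S² + S⁴ + (1 + S)*(35 + S)))
-W((Y + 0)*5) = -2/(30 + ((-5 + 0)*5)⁴ + 2*((-5 + 0)*5)² + 36*((-5 + 0)*5)) = -2/(30 + (-5*5)⁴ + 2*(-5*5)² + 36*(-5*5)) = -2/(30 + (-25)⁴ + 2*(-25)² + 36*(-25)) = -2/(30 + 390625 + 2*625 - 900) = -2/(30 + 390625 + 1250 - 900) = -2/391005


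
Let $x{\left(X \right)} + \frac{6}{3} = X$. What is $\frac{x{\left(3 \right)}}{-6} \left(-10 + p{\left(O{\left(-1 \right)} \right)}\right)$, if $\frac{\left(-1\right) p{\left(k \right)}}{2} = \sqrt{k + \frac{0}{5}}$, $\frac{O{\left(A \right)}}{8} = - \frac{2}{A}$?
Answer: $3$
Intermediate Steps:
$O{\left(A \right)} = - \frac{16}{A}$ ($O{\left(A \right)} = 8 \left(- \frac{2}{A}\right) = - \frac{16}{A}$)
$x{\left(X \right)} = -2 + X$
$p{\left(k \right)} = - 2 \sqrt{k}$ ($p{\left(k \right)} = - 2 \sqrt{k + \frac{0}{5}} = - 2 \sqrt{k + 0 \cdot \frac{1}{5}} = - 2 \sqrt{k + 0} = - 2 \sqrt{k}$)
$\frac{x{\left(3 \right)}}{-6} \left(-10 + p{\left(O{\left(-1 \right)} \right)}\right) = \frac{-2 + 3}{-6} \left(-10 - 2 \sqrt{- \frac{16}{-1}}\right) = 1 \left(- \frac{1}{6}\right) \left(-10 - 2 \sqrt{\left(-16\right) \left(-1\right)}\right) = - \frac{-10 - 2 \sqrt{16}}{6} = - \frac{-10 - 8}{6} = \left(- \frac{1}{6}\right) \left(-18\right) = 3$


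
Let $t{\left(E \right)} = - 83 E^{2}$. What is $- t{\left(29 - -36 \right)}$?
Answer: $350675$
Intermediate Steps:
$- t{\left(29 - -36 \right)} = - \left(-83\right) \left(29 - -36\right)^{2} = - \left(-83\right) \left(29 + 36\right)^{2} = - \left(-83\right) 65^{2} = - \left(-83\right) 4225 = \left(-1\right) \left(-350675\right) = 350675$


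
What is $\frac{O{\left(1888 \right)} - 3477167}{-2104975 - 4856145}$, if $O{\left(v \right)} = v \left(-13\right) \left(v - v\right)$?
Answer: $\frac{3477167}{6961120} \approx 0.49951$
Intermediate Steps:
$O{\left(v \right)} = 0$ ($O{\left(v \right)} = - 13 v 0 = 0$)
$\frac{O{\left(1888 \right)} - 3477167}{-2104975 - 4856145} = \frac{0 - 3477167}{-2104975 - 4856145} = - \frac{3477167}{-6961120} = \left(-3477167\right) \left(- \frac{1}{6961120}\right) = \frac{3477167}{6961120}$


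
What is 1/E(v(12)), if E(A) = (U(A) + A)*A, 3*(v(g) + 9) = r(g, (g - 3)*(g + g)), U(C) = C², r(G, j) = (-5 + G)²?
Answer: 27/12100 ≈ 0.0022314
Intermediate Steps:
v(g) = -9 + (-5 + g)²/3
E(A) = A*(A + A²) (E(A) = (A² + A)*A = (A + A²)*A = A*(A + A²))
1/E(v(12)) = 1/((-9 + (-5 + 12)²/3)²*(1 + (-9 + (-5 + 12)²/3))) = 1/((-9 + (⅓)*7²)²*(1 + (-9 + (⅓)*7²))) = 1/((-9 + (⅓)*49)²*(1 + (-9 + (⅓)*49))) = 1/((-9 + 49/3)²*(1 + (-9 + 49/3))) = 1/((22/3)²*(1 + 22/3)) = 1/((484/9)*(25/3)) = 1/(12100/27) = 27/12100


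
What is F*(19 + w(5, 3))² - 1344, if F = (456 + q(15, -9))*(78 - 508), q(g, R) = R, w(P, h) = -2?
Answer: -55550034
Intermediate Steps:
F = -192210 (F = (456 - 9)*(78 - 508) = 447*(-430) = -192210)
F*(19 + w(5, 3))² - 1344 = -192210*(19 - 2)² - 1344 = -192210*17² - 1344 = -192210*289 - 1344 = -55548690 - 1344 = -55550034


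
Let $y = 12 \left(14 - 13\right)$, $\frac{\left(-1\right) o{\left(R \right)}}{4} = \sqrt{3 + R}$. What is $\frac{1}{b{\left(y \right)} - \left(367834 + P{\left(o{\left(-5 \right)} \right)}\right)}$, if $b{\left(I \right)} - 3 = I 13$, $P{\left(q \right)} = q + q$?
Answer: $- \frac{367675}{135184905753} - \frac{8 i \sqrt{2}}{135184905753} \approx -2.7198 \cdot 10^{-6} - 8.3691 \cdot 10^{-11} i$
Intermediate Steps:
$o{\left(R \right)} = - 4 \sqrt{3 + R}$
$P{\left(q \right)} = 2 q$
$y = 12$ ($y = 12 \cdot 1 = 12$)
$b{\left(I \right)} = 3 + 13 I$ ($b{\left(I \right)} = 3 + I 13 = 3 + 13 I$)
$\frac{1}{b{\left(y \right)} - \left(367834 + P{\left(o{\left(-5 \right)} \right)}\right)} = \frac{1}{\left(3 + 13 \cdot 12\right) - \left(367834 + 2 \left(- 4 \sqrt{3 - 5}\right)\right)} = \frac{1}{\left(3 + 156\right) - \left(367834 + 2 \left(- 4 \sqrt{-2}\right)\right)} = \frac{1}{159 - \left(367834 + 2 \left(- 4 i \sqrt{2}\right)\right)} = \frac{1}{159 - \left(367834 - 8 i \sqrt{2}\right)} = \frac{1}{-367675 + 8 i \sqrt{2}}$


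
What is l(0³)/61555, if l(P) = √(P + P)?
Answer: 0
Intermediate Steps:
l(P) = √2*√P (l(P) = √(2*P) = √2*√P)
l(0³)/61555 = (√2*√(0³))/61555 = (√2*√0)*(1/61555) = (√2*0)*(1/61555) = 0*(1/61555) = 0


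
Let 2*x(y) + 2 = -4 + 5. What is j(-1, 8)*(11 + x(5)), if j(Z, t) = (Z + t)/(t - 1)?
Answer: 21/2 ≈ 10.500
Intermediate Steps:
x(y) = -1/2 (x(y) = -1 + (-4 + 5)/2 = -1 + (1/2)*1 = -1 + 1/2 = -1/2)
j(Z, t) = (Z + t)/(-1 + t)
j(-1, 8)*(11 + x(5)) = ((-1 + 8)/(-1 + 8))*(11 - 1/2) = (7/7)*(21/2) = ((1/7)*7)*(21/2) = 1*(21/2) = 21/2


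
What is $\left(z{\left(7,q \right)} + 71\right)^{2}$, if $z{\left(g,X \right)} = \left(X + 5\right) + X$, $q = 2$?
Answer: $6400$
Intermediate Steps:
$z{\left(g,X \right)} = 5 + 2 X$ ($z{\left(g,X \right)} = \left(5 + X\right) + X = 5 + 2 X$)
$\left(z{\left(7,q \right)} + 71\right)^{2} = \left(\left(5 + 2 \cdot 2\right) + 71\right)^{2} = \left(\left(5 + 4\right) + 71\right)^{2} = \left(9 + 71\right)^{2} = 80^{2} = 6400$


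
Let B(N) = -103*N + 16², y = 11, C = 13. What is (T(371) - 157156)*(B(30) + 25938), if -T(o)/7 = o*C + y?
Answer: -4412725376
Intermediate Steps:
B(N) = 256 - 103*N (B(N) = -103*N + 256 = 256 - 103*N)
T(o) = -77 - 91*o (T(o) = -7*(o*13 + 11) = -7*(13*o + 11) = -7*(11 + 13*o) = -77 - 91*o)
(T(371) - 157156)*(B(30) + 25938) = ((-77 - 91*371) - 157156)*((256 - 103*30) + 25938) = ((-77 - 33761) - 157156)*((256 - 3090) + 25938) = (-33838 - 157156)*(-2834 + 25938) = -190994*23104 = -4412725376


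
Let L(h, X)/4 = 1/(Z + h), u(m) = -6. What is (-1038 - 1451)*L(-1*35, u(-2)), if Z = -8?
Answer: 9956/43 ≈ 231.53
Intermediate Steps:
L(h, X) = 4/(-8 + h)
(-1038 - 1451)*L(-1*35, u(-2)) = (-1038 - 1451)*(4/(-8 - 1*35)) = -9956/(-8 - 35) = -9956/(-43) = -9956*(-1)/43 = -2489*(-4/43) = 9956/43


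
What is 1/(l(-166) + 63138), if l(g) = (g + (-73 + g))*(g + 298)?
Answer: 1/9678 ≈ 0.00010333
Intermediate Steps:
l(g) = (-73 + 2*g)*(298 + g)
1/(l(-166) + 63138) = 1/((-21754 + 2*(-166)² + 523*(-166)) + 63138) = 1/((-21754 + 2*27556 - 86818) + 63138) = 1/((-21754 + 55112 - 86818) + 63138) = 1/(-53460 + 63138) = 1/9678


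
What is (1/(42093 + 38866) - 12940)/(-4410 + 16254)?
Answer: -116401051/106542044 ≈ -1.0925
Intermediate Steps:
(1/(42093 + 38866) - 12940)/(-4410 + 16254) = (1/80959 - 12940)/11844 = (1/80959 - 12940)*(1/11844) = -1047609459/80959*1/11844 = -116401051/106542044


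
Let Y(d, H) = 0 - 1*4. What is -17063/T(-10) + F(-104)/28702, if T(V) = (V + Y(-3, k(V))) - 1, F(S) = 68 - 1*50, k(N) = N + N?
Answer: 244871248/215265 ≈ 1137.5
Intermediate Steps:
k(N) = 2*N
F(S) = 18 (F(S) = 68 - 50 = 18)
Y(d, H) = -4 (Y(d, H) = 0 - 4 = -4)
T(V) = -5 + V (T(V) = (V - 4) - 1 = (-4 + V) - 1 = -5 + V)
-17063/T(-10) + F(-104)/28702 = -17063/(-5 - 10) + 18/28702 = -17063/(-15) + 18*(1/28702) = -17063*(-1/15) + 9/14351 = 17063/15 + 9/14351 = 244871248/215265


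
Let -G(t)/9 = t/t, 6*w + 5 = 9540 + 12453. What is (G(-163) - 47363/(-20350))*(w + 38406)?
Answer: -8568974422/30525 ≈ -2.8072e+5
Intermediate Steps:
w = 10994/3 (w = -5/6 + (9540 + 12453)/6 = -5/6 + (1/6)*21993 = -5/6 + 7331/2 = 10994/3 ≈ 3664.7)
G(t) = -9 (G(t) = -9*t/t = -9*1 = -9)
(G(-163) - 47363/(-20350))*(w + 38406) = (-9 - 47363/(-20350))*(10994/3 + 38406) = (-9 - 47363*(-1/20350))*(126212/3) = (-9 + 47363/20350)*(126212/3) = -135787/20350*126212/3 = -8568974422/30525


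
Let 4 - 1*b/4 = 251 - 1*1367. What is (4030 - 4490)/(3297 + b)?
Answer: -460/7777 ≈ -0.059149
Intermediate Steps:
b = 4480 (b = 16 - 4*(251 - 1*1367) = 16 - 4*(251 - 1367) = 16 - 4*(-1116) = 16 + 4464 = 4480)
(4030 - 4490)/(3297 + b) = (4030 - 4490)/(3297 + 4480) = -460/7777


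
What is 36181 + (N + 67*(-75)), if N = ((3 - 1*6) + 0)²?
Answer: 31165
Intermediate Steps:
N = 9 (N = ((3 - 6) + 0)² = (-3 + 0)² = (-3)² = 9)
36181 + (N + 67*(-75)) = 36181 + (9 + 67*(-75)) = 36181 + (9 - 5025) = 36181 - 5016 = 31165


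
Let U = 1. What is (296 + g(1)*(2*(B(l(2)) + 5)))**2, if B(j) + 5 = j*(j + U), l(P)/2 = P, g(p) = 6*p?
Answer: 287296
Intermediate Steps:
l(P) = 2*P
B(j) = -5 + j*(1 + j) (B(j) = -5 + j*(j + 1) = -5 + j*(1 + j))
(296 + g(1)*(2*(B(l(2)) + 5)))**2 = (296 + (6*1)*(2*((-5 + 2*2 + (2*2)**2) + 5)))**2 = (296 + 6*(2*((-5 + 4 + 4**2) + 5)))**2 = (296 + 6*(2*((-5 + 4 + 16) + 5)))**2 = (296 + 6*(2*(15 + 5)))**2 = (296 + 6*(2*20))**2 = (296 + 6*40)**2 = (296 + 240)**2 = 536**2 = 287296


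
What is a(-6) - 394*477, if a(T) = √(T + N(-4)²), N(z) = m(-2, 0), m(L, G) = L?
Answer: -187938 + I*√2 ≈ -1.8794e+5 + 1.4142*I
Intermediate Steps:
N(z) = -2
a(T) = √(4 + T) (a(T) = √(T + (-2)²) = √(T + 4) = √(4 + T))
a(-6) - 394*477 = √(4 - 6) - 394*477 = √(-2) - 187938 = I*√2 - 187938 = -187938 + I*√2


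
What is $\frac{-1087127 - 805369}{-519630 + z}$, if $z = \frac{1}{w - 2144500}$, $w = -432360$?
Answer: $\frac{4876697242560}{1339013761801} \approx 3.642$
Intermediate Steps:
$z = - \frac{1}{2576860}$ ($z = \frac{1}{-432360 - 2144500} = \frac{1}{-2576860} = - \frac{1}{2576860} \approx -3.8807 \cdot 10^{-7}$)
$\frac{-1087127 - 805369}{-519630 + z} = \frac{-1087127 - 805369}{-519630 - \frac{1}{2576860}} = - \frac{1892496}{- \frac{1339013761801}{2576860}} = \left(-1892496\right) \left(- \frac{2576860}{1339013761801}\right) = \frac{4876697242560}{1339013761801}$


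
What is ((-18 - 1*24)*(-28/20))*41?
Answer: 12054/5 ≈ 2410.8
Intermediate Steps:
((-18 - 1*24)*(-28/20))*41 = ((-18 - 24)*(-28*1/20))*41 = -42*(-7/5)*41 = (294/5)*41 = 12054/5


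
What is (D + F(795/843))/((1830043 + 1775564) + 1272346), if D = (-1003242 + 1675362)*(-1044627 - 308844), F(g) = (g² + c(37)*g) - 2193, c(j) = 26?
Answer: -71830421422022878/385168046833 ≈ -1.8649e+5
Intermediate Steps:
F(g) = -2193 + g² + 26*g (F(g) = (g² + 26*g) - 2193 = -2193 + g² + 26*g)
D = -909694928520 (D = 672120*(-1353471) = -909694928520)
(D + F(795/843))/((1830043 + 1775564) + 1272346) = (-909694928520 + (-2193 + (795/843)² + 26*(795/843)))/((1830043 + 1775564) + 1272346) = (-909694928520 + (-2193 + (795*(1/843))² + 26*(795*(1/843))))/(3605607 + 1272346) = (-909694928520 + (-2193 + (265/281)² + 26*(265/281)))/4877953 = (-909694928520 + (-2193 + 70225/78961 + 6890/281))*(1/4877953) = (-909694928520 - 171155158/78961)*(1/4877953) = -71830421422022878/78961*1/4877953 = -71830421422022878/385168046833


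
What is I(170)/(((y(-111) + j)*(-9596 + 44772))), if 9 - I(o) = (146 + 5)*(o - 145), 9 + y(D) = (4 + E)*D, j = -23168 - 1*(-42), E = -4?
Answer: 269/58128340 ≈ 4.6277e-6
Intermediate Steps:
j = -23126 (j = -23168 + 42 = -23126)
y(D) = -9 (y(D) = -9 + (4 - 4)*D = -9 + 0*D = -9 + 0 = -9)
I(o) = 21904 - 151*o (I(o) = 9 - (146 + 5)*(o - 145) = 9 - 151*(-145 + o) = 9 - (-21895 + 151*o) = 9 + (21895 - 151*o) = 21904 - 151*o)
I(170)/(((y(-111) + j)*(-9596 + 44772))) = (21904 - 151*170)/(((-9 - 23126)*(-9596 + 44772))) = (21904 - 25670)/((-23135*35176)) = -3766/(-813796760) = -3766*(-1/813796760) = 269/58128340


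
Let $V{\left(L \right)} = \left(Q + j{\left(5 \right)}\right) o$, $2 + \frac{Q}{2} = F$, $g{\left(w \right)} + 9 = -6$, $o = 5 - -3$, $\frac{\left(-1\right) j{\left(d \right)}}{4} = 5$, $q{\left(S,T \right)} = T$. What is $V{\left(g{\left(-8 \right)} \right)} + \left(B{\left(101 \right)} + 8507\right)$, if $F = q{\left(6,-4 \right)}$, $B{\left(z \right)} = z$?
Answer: $8352$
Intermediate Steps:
$j{\left(d \right)} = -20$ ($j{\left(d \right)} = \left(-4\right) 5 = -20$)
$o = 8$ ($o = 5 + 3 = 8$)
$g{\left(w \right)} = -15$ ($g{\left(w \right)} = -9 - 6 = -15$)
$F = -4$
$Q = -12$ ($Q = -4 + 2 \left(-4\right) = -4 - 8 = -12$)
$V{\left(L \right)} = -256$ ($V{\left(L \right)} = \left(-12 - 20\right) 8 = \left(-32\right) 8 = -256$)
$V{\left(g{\left(-8 \right)} \right)} + \left(B{\left(101 \right)} + 8507\right) = -256 + \left(101 + 8507\right) = -256 + 8608 = 8352$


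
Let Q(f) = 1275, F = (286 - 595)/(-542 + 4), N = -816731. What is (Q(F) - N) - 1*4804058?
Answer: -3986052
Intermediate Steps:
F = 309/538 (F = -309/(-538) = -309*(-1/538) = 309/538 ≈ 0.57435)
(Q(F) - N) - 1*4804058 = (1275 - 1*(-816731)) - 1*4804058 = (1275 + 816731) - 4804058 = 818006 - 4804058 = -3986052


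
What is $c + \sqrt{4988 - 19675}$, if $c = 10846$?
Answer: $10846 + i \sqrt{14687} \approx 10846.0 + 121.19 i$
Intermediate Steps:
$c + \sqrt{4988 - 19675} = 10846 + \sqrt{4988 - 19675} = 10846 + \sqrt{-14687} = 10846 + i \sqrt{14687}$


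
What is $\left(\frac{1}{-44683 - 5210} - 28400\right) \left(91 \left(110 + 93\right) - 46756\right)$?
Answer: $\frac{40075913647883}{49893} \approx 8.0324 \cdot 10^{8}$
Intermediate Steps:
$\left(\frac{1}{-44683 - 5210} - 28400\right) \left(91 \left(110 + 93\right) - 46756\right) = \left(\frac{1}{-49893} - 28400\right) \left(91 \cdot 203 - 46756\right) = \left(- \frac{1}{49893} - 28400\right) \left(18473 - 46756\right) = \left(- \frac{1416961201}{49893}\right) \left(-28283\right) = \frac{40075913647883}{49893}$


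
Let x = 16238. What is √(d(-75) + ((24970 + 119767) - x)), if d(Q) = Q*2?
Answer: 3*√14261 ≈ 358.26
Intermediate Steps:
d(Q) = 2*Q
√(d(-75) + ((24970 + 119767) - x)) = √(2*(-75) + ((24970 + 119767) - 1*16238)) = √(-150 + (144737 - 16238)) = √(-150 + 128499) = √128349 = 3*√14261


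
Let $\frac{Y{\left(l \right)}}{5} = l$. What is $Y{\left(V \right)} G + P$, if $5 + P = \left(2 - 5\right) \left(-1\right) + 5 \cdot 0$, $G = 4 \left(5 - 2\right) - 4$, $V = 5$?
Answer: $198$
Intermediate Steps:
$G = 8$ ($G = 4 \cdot 3 - 4 = 12 - 4 = 8$)
$Y{\left(l \right)} = 5 l$
$P = -2$ ($P = -5 + \left(\left(2 - 5\right) \left(-1\right) + 5 \cdot 0\right) = -5 + \left(\left(-3\right) \left(-1\right) + 0\right) = -5 + \left(3 + 0\right) = -5 + 3 = -2$)
$Y{\left(V \right)} G + P = 5 \cdot 5 \cdot 8 - 2 = 25 \cdot 8 - 2 = 200 - 2 = 198$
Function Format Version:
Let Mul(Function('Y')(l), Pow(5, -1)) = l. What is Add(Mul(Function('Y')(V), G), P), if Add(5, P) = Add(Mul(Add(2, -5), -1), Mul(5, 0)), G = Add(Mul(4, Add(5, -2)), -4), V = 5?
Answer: 198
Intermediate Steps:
G = 8 (G = Add(Mul(4, 3), -4) = Add(12, -4) = 8)
Function('Y')(l) = Mul(5, l)
P = -2 (P = Add(-5, Add(Mul(Add(2, -5), -1), Mul(5, 0))) = Add(-5, Add(Mul(-3, -1), 0)) = Add(-5, Add(3, 0)) = Add(-5, 3) = -2)
Add(Mul(Function('Y')(V), G), P) = Add(Mul(Mul(5, 5), 8), -2) = Add(Mul(25, 8), -2) = Add(200, -2) = 198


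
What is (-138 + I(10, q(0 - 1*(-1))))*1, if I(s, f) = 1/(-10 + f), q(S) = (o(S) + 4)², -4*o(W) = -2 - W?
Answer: -27722/201 ≈ -137.92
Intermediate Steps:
o(W) = ½ + W/4 (o(W) = -(-2 - W)/4 = ½ + W/4)
q(S) = (9/2 + S/4)² (q(S) = ((½ + S/4) + 4)² = (9/2 + S/4)²)
(-138 + I(10, q(0 - 1*(-1))))*1 = (-138 + 1/(-10 + (18 + (0 - 1*(-1)))²/16))*1 = (-138 + 1/(-10 + (18 + (0 + 1))²/16))*1 = (-138 + 1/(-10 + (18 + 1)²/16))*1 = (-138 + 1/(-10 + (1/16)*19²))*1 = (-138 + 1/(-10 + (1/16)*361))*1 = (-138 + 1/(-10 + 361/16))*1 = (-138 + 1/(201/16))*1 = (-138 + 16/201)*1 = -27722/201*1 = -27722/201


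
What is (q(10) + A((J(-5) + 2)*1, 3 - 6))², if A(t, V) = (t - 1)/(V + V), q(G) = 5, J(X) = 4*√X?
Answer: 761/36 - 58*I*√5/9 ≈ 21.139 - 14.41*I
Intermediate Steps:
A(t, V) = (-1 + t)/(2*V) (A(t, V) = (-1 + t)/((2*V)) = (-1 + t)*(1/(2*V)) = (-1 + t)/(2*V))
(q(10) + A((J(-5) + 2)*1, 3 - 6))² = (5 + (-1 + (4*√(-5) + 2)*1)/(2*(3 - 6)))² = (5 + (½)*(-1 + (4*(I*√5) + 2)*1)/(-3))² = (5 + (½)*(-⅓)*(-1 + (4*I*√5 + 2)*1))² = (5 + (½)*(-⅓)*(-1 + (2 + 4*I*√5)*1))² = (5 + (½)*(-⅓)*(-1 + (2 + 4*I*√5)))² = (5 + (½)*(-⅓)*(1 + 4*I*√5))² = (5 + (-⅙ - 2*I*√5/3))² = (29/6 - 2*I*√5/3)²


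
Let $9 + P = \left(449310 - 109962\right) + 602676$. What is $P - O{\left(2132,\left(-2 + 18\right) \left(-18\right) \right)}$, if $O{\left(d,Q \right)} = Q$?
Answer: $942303$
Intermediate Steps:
$P = 942015$ ($P = -9 + \left(\left(449310 - 109962\right) + 602676\right) = -9 + \left(339348 + 602676\right) = -9 + 942024 = 942015$)
$P - O{\left(2132,\left(-2 + 18\right) \left(-18\right) \right)} = 942015 - \left(-2 + 18\right) \left(-18\right) = 942015 - 16 \left(-18\right) = 942015 - -288 = 942015 + 288 = 942303$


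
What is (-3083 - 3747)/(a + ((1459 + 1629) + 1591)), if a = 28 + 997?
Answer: -3415/2852 ≈ -1.1974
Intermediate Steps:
a = 1025
(-3083 - 3747)/(a + ((1459 + 1629) + 1591)) = (-3083 - 3747)/(1025 + ((1459 + 1629) + 1591)) = -6830/(1025 + (3088 + 1591)) = -6830/(1025 + 4679) = -6830/5704 = -6830*1/5704 = -3415/2852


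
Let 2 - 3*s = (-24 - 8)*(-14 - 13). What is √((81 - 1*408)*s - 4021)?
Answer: 3*√9993 ≈ 299.90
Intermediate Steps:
s = -862/3 (s = ⅔ - (-24 - 8)*(-14 - 13)/3 = ⅔ - (-32)*(-27)/3 = ⅔ - ⅓*864 = ⅔ - 288 = -862/3 ≈ -287.33)
√((81 - 1*408)*s - 4021) = √((81 - 1*408)*(-862/3) - 4021) = √((81 - 408)*(-862/3) - 4021) = √(-327*(-862/3) - 4021) = √(93958 - 4021) = √89937 = 3*√9993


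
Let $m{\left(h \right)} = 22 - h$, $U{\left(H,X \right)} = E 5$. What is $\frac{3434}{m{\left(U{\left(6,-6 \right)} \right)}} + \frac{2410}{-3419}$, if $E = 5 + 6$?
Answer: $- \frac{11820376}{112827} \approx -104.77$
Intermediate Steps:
$E = 11$
$U{\left(H,X \right)} = 55$ ($U{\left(H,X \right)} = 11 \cdot 5 = 55$)
$\frac{3434}{m{\left(U{\left(6,-6 \right)} \right)}} + \frac{2410}{-3419} = \frac{3434}{22 - 55} + \frac{2410}{-3419} = \frac{3434}{22 - 55} + 2410 \left(- \frac{1}{3419}\right) = \frac{3434}{-33} - \frac{2410}{3419} = 3434 \left(- \frac{1}{33}\right) - \frac{2410}{3419} = - \frac{3434}{33} - \frac{2410}{3419} = - \frac{11820376}{112827}$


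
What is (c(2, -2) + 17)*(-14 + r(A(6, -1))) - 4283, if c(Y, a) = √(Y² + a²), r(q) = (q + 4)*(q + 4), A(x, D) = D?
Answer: -4368 - 10*√2 ≈ -4382.1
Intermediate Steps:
r(q) = (4 + q)² (r(q) = (4 + q)*(4 + q) = (4 + q)²)
(c(2, -2) + 17)*(-14 + r(A(6, -1))) - 4283 = (√(2² + (-2)²) + 17)*(-14 + (4 - 1)²) - 4283 = (√(4 + 4) + 17)*(-14 + 3²) - 4283 = (√8 + 17)*(-14 + 9) - 4283 = (2*√2 + 17)*(-5) - 4283 = (17 + 2*√2)*(-5) - 4283 = (-85 - 10*√2) - 4283 = -4368 - 10*√2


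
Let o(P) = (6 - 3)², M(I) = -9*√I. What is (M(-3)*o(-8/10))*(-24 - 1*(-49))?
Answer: -2025*I*√3 ≈ -3507.4*I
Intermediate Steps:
o(P) = 9 (o(P) = 3² = 9)
(M(-3)*o(-8/10))*(-24 - 1*(-49)) = (-9*I*√3*9)*(-24 - 1*(-49)) = (-9*I*√3*9)*(-24 + 49) = (-9*I*√3*9)*25 = -81*I*√3*25 = -2025*I*√3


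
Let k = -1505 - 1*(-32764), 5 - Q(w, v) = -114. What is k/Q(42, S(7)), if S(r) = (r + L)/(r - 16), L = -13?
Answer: 31259/119 ≈ 262.68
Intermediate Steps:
S(r) = (-13 + r)/(-16 + r) (S(r) = (r - 13)/(r - 16) = (-13 + r)/(-16 + r))
Q(w, v) = 119 (Q(w, v) = 5 - 1*(-114) = 5 + 114 = 119)
k = 31259 (k = -1505 + 32764 = 31259)
k/Q(42, S(7)) = 31259/119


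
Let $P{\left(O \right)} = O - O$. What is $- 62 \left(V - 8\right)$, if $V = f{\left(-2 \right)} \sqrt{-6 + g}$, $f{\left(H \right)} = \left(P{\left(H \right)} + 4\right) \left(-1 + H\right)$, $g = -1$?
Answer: $496 + 744 i \sqrt{7} \approx 496.0 + 1968.4 i$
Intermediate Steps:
$P{\left(O \right)} = 0$
$f{\left(H \right)} = -4 + 4 H$ ($f{\left(H \right)} = \left(0 + 4\right) \left(-1 + H\right) = 4 \left(-1 + H\right) = -4 + 4 H$)
$V = - 12 i \sqrt{7}$ ($V = \left(-4 + 4 \left(-2\right)\right) \sqrt{-6 - 1} = \left(-4 - 8\right) \sqrt{-7} = - 12 i \sqrt{7} \approx - 31.749 i$)
$- 62 \left(V - 8\right) = - 62 \left(- 12 i \sqrt{7} - 8\right) = - 62 \left(-8 - 12 i \sqrt{7}\right) = 496 + 744 i \sqrt{7}$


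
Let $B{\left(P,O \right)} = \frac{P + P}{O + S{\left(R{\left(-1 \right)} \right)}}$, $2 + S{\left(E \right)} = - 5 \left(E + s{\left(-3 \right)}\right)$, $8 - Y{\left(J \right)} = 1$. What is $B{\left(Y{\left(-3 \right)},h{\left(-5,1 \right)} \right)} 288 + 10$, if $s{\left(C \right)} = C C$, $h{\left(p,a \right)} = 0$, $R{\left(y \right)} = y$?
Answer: $-86$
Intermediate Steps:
$Y{\left(J \right)} = 7$ ($Y{\left(J \right)} = 8 - 1 = 7$)
$s{\left(C \right)} = C^{2}$
$S{\left(E \right)} = -47 - 5 E$ ($S{\left(E \right)} = -2 - 5 \left(E + \left(-3\right)^{2}\right) = -2 - 5 \left(E + 9\right) = -2 - 5 \left(9 + E\right) = -2 - \left(45 + 5 E\right) = -47 - 5 E$)
$B{\left(P,O \right)} = \frac{2 P}{-42 + O}$ ($B{\left(P,O \right)} = \frac{P + P}{O - 42} = \frac{2 P}{O + \left(-47 + 5\right)} = \frac{2 P}{O - 42} = \frac{2 P}{-42 + O}$)
$B{\left(Y{\left(-3 \right)},h{\left(-5,1 \right)} \right)} 288 + 10 = 2 \cdot 7 \frac{1}{-42 + 0} \cdot 288 + 10 = 2 \cdot 7 \frac{1}{-42} \cdot 288 + 10 = 2 \cdot 7 \left(- \frac{1}{42}\right) 288 + 10 = \left(- \frac{1}{3}\right) 288 + 10 = -96 + 10 = -86$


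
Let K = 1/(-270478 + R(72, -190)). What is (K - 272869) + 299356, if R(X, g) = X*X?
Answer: 7026842177/265294 ≈ 26487.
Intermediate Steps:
R(X, g) = X²
K = -1/265294 (K = 1/(-270478 + 72²) = 1/(-270478 + 5184) = 1/(-265294) = -1/265294 ≈ -3.7694e-6)
(K - 272869) + 299356 = (-1/265294 - 272869) + 299356 = -72390508487/265294 + 299356 = 7026842177/265294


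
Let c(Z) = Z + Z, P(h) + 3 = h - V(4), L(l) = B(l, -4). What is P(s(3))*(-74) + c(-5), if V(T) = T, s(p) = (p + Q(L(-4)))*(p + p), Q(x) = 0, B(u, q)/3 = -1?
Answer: -824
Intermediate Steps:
B(u, q) = -3 (B(u, q) = 3*(-1) = -3)
L(l) = -3
s(p) = 2*p² (s(p) = (p + 0)*(p + p) = p*(2*p) = 2*p²)
P(h) = -7 + h (P(h) = -3 + (h - 1*4) = -3 + (h - 4) = -3 + (-4 + h) = -7 + h)
c(Z) = 2*Z
P(s(3))*(-74) + c(-5) = (-7 + 2*3²)*(-74) + 2*(-5) = (-7 + 2*9)*(-74) - 10 = (-7 + 18)*(-74) - 10 = 11*(-74) - 10 = -814 - 10 = -824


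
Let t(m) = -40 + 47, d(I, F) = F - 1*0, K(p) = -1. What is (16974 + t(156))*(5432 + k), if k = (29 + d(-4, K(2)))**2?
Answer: 105553896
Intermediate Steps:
d(I, F) = F (d(I, F) = F + 0 = F)
k = 784 (k = (29 - 1)**2 = 28**2 = 784)
t(m) = 7
(16974 + t(156))*(5432 + k) = (16974 + 7)*(5432 + 784) = 16981*6216 = 105553896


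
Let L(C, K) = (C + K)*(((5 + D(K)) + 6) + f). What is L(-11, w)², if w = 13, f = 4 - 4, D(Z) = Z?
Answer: 2304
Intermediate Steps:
f = 0
L(C, K) = (11 + K)*(C + K) (L(C, K) = (C + K)*(((5 + K) + 6) + 0) = (C + K)*((11 + K) + 0) = (C + K)*(11 + K) = (11 + K)*(C + K))
L(-11, w)² = (13² + 11*(-11) + 11*13 - 11*13)² = (169 - 121 + 143 - 143)² = 48² = 2304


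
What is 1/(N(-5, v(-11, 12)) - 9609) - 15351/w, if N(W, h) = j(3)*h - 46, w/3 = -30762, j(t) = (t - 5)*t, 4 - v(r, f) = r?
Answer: 49834403/299775690 ≈ 0.16624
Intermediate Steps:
v(r, f) = 4 - r
j(t) = t*(-5 + t) (j(t) = (-5 + t)*t = t*(-5 + t))
w = -92286 (w = 3*(-30762) = -92286)
N(W, h) = -46 - 6*h (N(W, h) = (3*(-5 + 3))*h - 46 = (3*(-2))*h - 46 = -6*h - 46 = -46 - 6*h)
1/(N(-5, v(-11, 12)) - 9609) - 15351/w = 1/((-46 - 6*(4 - 1*(-11))) - 9609) - 15351/(-92286) = 1/((-46 - 6*(4 + 11)) - 9609) - 15351*(-1)/92286 = 1/((-46 - 6*15) - 9609) - 1*(-5117/30762) = 1/((-46 - 90) - 9609) + 5117/30762 = 1/(-136 - 9609) + 5117/30762 = 1/(-9745) + 5117/30762 = -1/9745 + 5117/30762 = 49834403/299775690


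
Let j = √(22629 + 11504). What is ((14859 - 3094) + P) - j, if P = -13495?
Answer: -1730 - √34133 ≈ -1914.8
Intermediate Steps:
j = √34133 ≈ 184.75
((14859 - 3094) + P) - j = ((14859 - 3094) - 13495) - √34133 = (11765 - 13495) - √34133 = -1730 - √34133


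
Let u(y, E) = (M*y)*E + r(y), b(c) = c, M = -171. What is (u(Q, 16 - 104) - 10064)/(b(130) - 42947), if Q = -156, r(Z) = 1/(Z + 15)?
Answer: 332414833/6037197 ≈ 55.061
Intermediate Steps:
r(Z) = 1/(15 + Z)
u(y, E) = 1/(15 + y) - 171*E*y (u(y, E) = (-171*y)*E + 1/(15 + y) = -171*E*y + 1/(15 + y) = 1/(15 + y) - 171*E*y)
(u(Q, 16 - 104) - 10064)/(b(130) - 42947) = ((1 - 171*(16 - 104)*(-156)*(15 - 156))/(15 - 156) - 10064)/(130 - 42947) = ((1 - 171*(-88)*(-156)*(-141))/(-141) - 10064)/(-42817) = (-(1 + 330995808)/141 - 10064)*(-1/42817) = (-1/141*330995809 - 10064)*(-1/42817) = (-330995809/141 - 10064)*(-1/42817) = -332414833/141*(-1/42817) = 332414833/6037197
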